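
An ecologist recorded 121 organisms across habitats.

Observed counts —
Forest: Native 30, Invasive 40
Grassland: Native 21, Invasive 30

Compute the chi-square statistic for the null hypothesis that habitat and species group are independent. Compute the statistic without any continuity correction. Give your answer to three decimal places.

0.034

Row totals: 70, 51. Column totals: 51, 70. Grand total N = 121.
Expected counts (row total × column total / N):
  Forest, Native: 70×51/121 = 29.5041
  Forest, Invasive: 70×70/121 = 40.4959
  Grassland, Native: 51×51/121 = 21.4959
  Grassland, Invasive: 51×70/121 = 29.5041
Contributions (O − E)²/E:
  (30 − 29.5041)²/29.5041 = 0.0083
  (40 − 40.4959)²/40.4959 = 0.0061
  (21 − 21.4959)²/21.4959 = 0.0114
  (30 − 29.5041)²/29.5041 = 0.0083
χ² = 0.0083 + 0.0061 + 0.0114 + 0.0083 = 0.034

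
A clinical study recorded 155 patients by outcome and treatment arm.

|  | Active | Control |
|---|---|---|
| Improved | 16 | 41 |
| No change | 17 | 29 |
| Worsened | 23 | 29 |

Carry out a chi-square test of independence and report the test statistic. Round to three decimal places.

Row totals: 57, 46, 52. Column totals: 56, 99. Grand total N = 155.
Expected counts (row total × column total / N):
  Improved, Active: 57×56/155 = 20.5935
  Improved, Control: 57×99/155 = 36.4065
  No change, Active: 46×56/155 = 16.6194
  No change, Control: 46×99/155 = 29.3806
  Worsened, Active: 52×56/155 = 18.7871
  Worsened, Control: 52×99/155 = 33.2129
Contributions (O − E)²/E:
  (16 − 20.5935)²/20.5935 = 1.0246
  (41 − 36.4065)²/36.4065 = 0.5796
  (17 − 16.6194)²/16.6194 = 0.0087
  (29 − 29.3806)²/29.3806 = 0.0049
  (23 − 18.7871)²/18.7871 = 0.9447
  (29 − 33.2129)²/33.2129 = 0.5344
χ² = 1.0246 + 0.5796 + 0.0087 + 0.0049 + 0.9447 + 0.5344 = 3.097

3.097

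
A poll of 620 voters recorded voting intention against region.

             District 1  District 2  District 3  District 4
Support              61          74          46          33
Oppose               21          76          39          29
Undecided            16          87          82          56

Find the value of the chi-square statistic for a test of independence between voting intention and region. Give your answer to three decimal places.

50.717

Row totals: 214, 165, 241. Column totals: 98, 237, 167, 118. Grand total N = 620.
Expected counts (row total × column total / N):
  Support, District 1: 214×98/620 = 33.8258
  Support, District 2: 214×237/620 = 81.8032
  Support, District 3: 214×167/620 = 57.6419
  Support, District 4: 214×118/620 = 40.7290
  Oppose, District 1: 165×98/620 = 26.0806
  Oppose, District 2: 165×237/620 = 63.0726
  Oppose, District 3: 165×167/620 = 44.4435
  Oppose, District 4: 165×118/620 = 31.4032
  Undecided, District 1: 241×98/620 = 38.0935
  Undecided, District 2: 241×237/620 = 92.1242
  Undecided, District 3: 241×167/620 = 64.9145
  Undecided, District 4: 241×118/620 = 45.8677
Contributions (O − E)²/E:
  (61 − 33.8258)²/33.8258 = 21.8306
  (74 − 81.8032)²/81.8032 = 0.7443
  (46 − 57.6419)²/57.6419 = 2.3513
  (33 − 40.7290)²/40.7290 = 1.4667
  (21 − 26.0806)²/26.0806 = 0.9897
  (76 − 63.0726)²/63.0726 = 2.6496
  (39 − 44.4435)²/44.4435 = 0.6667
  (29 − 31.4032)²/31.4032 = 0.1839
  (16 − 38.0935)²/38.0935 = 12.8138
  (87 − 92.1242)²/92.1242 = 0.2850
  (82 − 64.9145)²/64.9145 = 4.4969
  (56 − 45.8677)²/45.8677 = 2.2383
χ² = 21.8306 + 0.7443 + 2.3513 + 1.4667 + 0.9897 + 2.6496 + 0.6667 + 0.1839 + 12.8138 + 0.2850 + 4.4969 + 2.2383 = 50.717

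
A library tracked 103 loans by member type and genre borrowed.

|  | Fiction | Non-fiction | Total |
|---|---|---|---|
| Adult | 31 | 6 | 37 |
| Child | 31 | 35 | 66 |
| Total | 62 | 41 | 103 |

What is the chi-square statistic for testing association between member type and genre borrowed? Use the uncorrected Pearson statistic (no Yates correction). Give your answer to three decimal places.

Grand total N = 103.
Expected counts (row total × column total / N):
  Adult, Fiction: 37×62/103 = 22.27184
  Adult, Non-fiction: 37×41/103 = 14.72816
  Child, Fiction: 66×62/103 = 39.72816
  Child, Non-fiction: 66×41/103 = 26.27184
Contributions (O − E)²/E:
  (31 − 22.27184)²/22.27184 = 3.4205
  (6 − 14.72816)²/14.72816 = 5.1725
  (31 − 39.72816)²/39.72816 = 1.9176
  (35 − 26.27184)²/26.27184 = 2.8997
χ² = 3.4205 + 5.1725 + 1.9176 + 2.8997 = 13.410

13.410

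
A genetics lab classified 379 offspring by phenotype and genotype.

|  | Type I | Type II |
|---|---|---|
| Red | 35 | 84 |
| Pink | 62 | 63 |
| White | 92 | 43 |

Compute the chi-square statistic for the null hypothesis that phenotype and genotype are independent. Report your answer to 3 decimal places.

37.967

Row totals: 119, 125, 135. Column totals: 189, 190. Grand total N = 379.
Expected counts (row total × column total / N):
  Red, Type I: 119×189/379 = 59.3430
  Red, Type II: 119×190/379 = 59.6570
  Pink, Type I: 125×189/379 = 62.3351
  Pink, Type II: 125×190/379 = 62.6649
  White, Type I: 135×189/379 = 67.3219
  White, Type II: 135×190/379 = 67.6781
Contributions (O − E)²/E:
  (35 − 59.3430)²/59.3430 = 9.9857
  (84 − 59.6570)²/59.6570 = 9.9331
  (62 − 62.3351)²/62.3351 = 0.0018
  (63 − 62.6649)²/62.6649 = 0.0018
  (92 − 67.3219)²/67.3219 = 9.0462
  (43 − 67.6781)²/67.6781 = 8.9986
χ² = 9.9857 + 9.9331 + 0.0018 + 0.0018 + 9.0462 + 8.9986 = 37.967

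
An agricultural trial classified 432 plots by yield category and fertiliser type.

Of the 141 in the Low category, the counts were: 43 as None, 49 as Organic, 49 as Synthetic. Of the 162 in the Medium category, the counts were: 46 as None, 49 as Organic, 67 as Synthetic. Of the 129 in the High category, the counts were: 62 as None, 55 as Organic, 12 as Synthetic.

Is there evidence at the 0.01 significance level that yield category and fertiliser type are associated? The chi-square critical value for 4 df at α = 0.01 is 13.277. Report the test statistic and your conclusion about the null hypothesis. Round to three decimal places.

Row totals: 141, 162, 129. Column totals: 151, 153, 128. Grand total N = 432.
Expected counts (row total × column total / N):
  Low, None: 141×151/432 = 49.2847
  Low, Organic: 141×153/432 = 49.9375
  Low, Synthetic: 141×128/432 = 41.7778
  Medium, None: 162×151/432 = 56.6250
  Medium, Organic: 162×153/432 = 57.3750
  Medium, Synthetic: 162×128/432 = 48.0000
  High, None: 129×151/432 = 45.0903
  High, Organic: 129×153/432 = 45.6875
  High, Synthetic: 129×128/432 = 38.2222
Contributions (O − E)²/E:
  (43 − 49.2847)²/49.2847 = 0.8014
  (49 − 49.9375)²/49.9375 = 0.0176
  (49 − 41.7778)²/41.7778 = 1.2485
  (46 − 56.6250)²/56.6250 = 1.9937
  (49 − 57.3750)²/57.3750 = 1.2225
  (67 − 48.0000)²/48.0000 = 7.5208
  (62 − 45.0903)²/45.0903 = 6.3415
  (55 − 45.6875)²/45.6875 = 1.8982
  (12 − 38.2222)²/38.2222 = 17.9896
χ² = 0.8014 + 0.0176 + 1.2485 + 1.9937 + 1.2225 + 7.5208 + 6.3415 + 1.8982 + 17.9896 = 39.034
df = (3−1)(3−1) = 4. Since 39.034 > 13.277, reject the null hypothesis of independence at α = 0.01.

39.034; reject H₀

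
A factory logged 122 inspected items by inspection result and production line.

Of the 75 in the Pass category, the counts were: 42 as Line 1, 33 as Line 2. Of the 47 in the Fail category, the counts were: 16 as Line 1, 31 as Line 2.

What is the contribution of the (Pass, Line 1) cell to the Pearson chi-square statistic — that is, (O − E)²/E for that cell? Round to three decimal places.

1.129

Row total (Pass) = 75; column total (Line 1) = 58; N = 122.
Expected count E = 75 × 58 / 122 = 35.6557.
Contribution = (O − E)²/E = (42 − 35.6557)² / 35.6557 = 1.129.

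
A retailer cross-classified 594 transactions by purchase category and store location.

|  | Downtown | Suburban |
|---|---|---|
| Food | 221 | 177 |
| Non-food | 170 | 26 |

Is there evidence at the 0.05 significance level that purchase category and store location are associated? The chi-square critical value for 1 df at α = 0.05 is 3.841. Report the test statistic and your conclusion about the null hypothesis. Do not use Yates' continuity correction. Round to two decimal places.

Row totals: 398, 196. Column totals: 391, 203. Grand total N = 594.
Expected counts (row total × column total / N):
  Food, Downtown: 398×391/594 = 261.983
  Food, Suburban: 398×203/594 = 136.017
  Non-food, Downtown: 196×391/594 = 129.017
  Non-food, Suburban: 196×203/594 = 66.983
Contributions (O − E)²/E:
  (221 − 261.983)²/261.983 = 6.4111
  (177 − 136.017)²/136.017 = 12.3485
  (170 − 129.017)²/129.017 = 13.0185
  (26 − 66.983)²/66.983 = 25.0751
χ² = 6.4111 + 12.3485 + 13.0185 + 25.0751 = 56.85
df = (2−1)(2−1) = 1. Since 56.85 > 3.841, reject the null hypothesis of independence at α = 0.05.

56.85; reject H₀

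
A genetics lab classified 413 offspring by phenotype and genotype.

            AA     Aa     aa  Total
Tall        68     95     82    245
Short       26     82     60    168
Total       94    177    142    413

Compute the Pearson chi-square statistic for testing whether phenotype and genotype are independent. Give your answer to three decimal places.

Grand total N = 413.
Expected counts (row total × column total / N):
  Tall, AA: 245×94/413 = 55.7627
  Tall, Aa: 245×177/413 = 105.0000
  Tall, aa: 245×142/413 = 84.2373
  Short, AA: 168×94/413 = 38.2373
  Short, Aa: 168×177/413 = 72.0000
  Short, aa: 168×142/413 = 57.7627
Contributions (O − E)²/E:
  (68 − 55.7627)²/55.7627 = 2.6855
  (95 − 105.0000)²/105.0000 = 0.9524
  (82 − 84.2373)²/84.2373 = 0.0594
  (26 − 38.2373)²/38.2373 = 3.9164
  (82 − 72.0000)²/72.0000 = 1.3889
  (60 − 57.7627)²/57.7627 = 0.0867
χ² = 2.6855 + 0.9524 + 0.0594 + 3.9164 + 1.3889 + 0.0867 = 9.089

9.089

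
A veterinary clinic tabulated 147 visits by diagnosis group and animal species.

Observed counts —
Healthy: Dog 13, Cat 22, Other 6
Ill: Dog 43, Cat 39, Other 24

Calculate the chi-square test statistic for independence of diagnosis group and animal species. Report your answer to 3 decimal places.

3.565

Row totals: 41, 106. Column totals: 56, 61, 30. Grand total N = 147.
Expected counts (row total × column total / N):
  Healthy, Dog: 41×56/147 = 15.6190
  Healthy, Cat: 41×61/147 = 17.0136
  Healthy, Other: 41×30/147 = 8.3673
  Ill, Dog: 106×56/147 = 40.3810
  Ill, Cat: 106×61/147 = 43.9864
  Ill, Other: 106×30/147 = 21.6327
Contributions (O − E)²/E:
  (13 − 15.6190)²/15.6190 = 0.4392
  (22 − 17.0136)²/17.0136 = 1.4614
  (6 − 8.3673)²/8.3673 = 0.6698
  (43 − 40.3810)²/40.3810 = 0.1699
  (39 − 43.9864)²/43.9864 = 0.5653
  (24 − 21.6327)²/21.6327 = 0.2591
χ² = 0.4392 + 1.4614 + 0.6698 + 0.1699 + 0.5653 + 0.2591 = 3.565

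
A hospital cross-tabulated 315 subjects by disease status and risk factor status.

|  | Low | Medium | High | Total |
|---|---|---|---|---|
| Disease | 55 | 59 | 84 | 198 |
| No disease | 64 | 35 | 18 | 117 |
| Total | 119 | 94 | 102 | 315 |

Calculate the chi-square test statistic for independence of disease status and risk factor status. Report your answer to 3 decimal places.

Grand total N = 315.
Expected counts (row total × column total / N):
  Disease, Low: 198×119/315 = 74.8000
  Disease, Medium: 198×94/315 = 59.0857
  Disease, High: 198×102/315 = 64.1143
  No disease, Low: 117×119/315 = 44.2000
  No disease, Medium: 117×94/315 = 34.9143
  No disease, High: 117×102/315 = 37.8857
Contributions (O − E)²/E:
  (55 − 74.8000)²/74.8000 = 5.2412
  (59 − 59.0857)²/59.0857 = 0.0001
  (84 − 64.1143)²/64.1143 = 6.1678
  (64 − 44.2000)²/44.2000 = 8.8697
  (35 − 34.9143)²/34.9143 = 0.0002
  (18 − 37.8857)²/37.8857 = 10.4377
χ² = 5.2412 + 0.0001 + 6.1678 + 8.8697 + 0.0002 + 10.4377 = 30.717

30.717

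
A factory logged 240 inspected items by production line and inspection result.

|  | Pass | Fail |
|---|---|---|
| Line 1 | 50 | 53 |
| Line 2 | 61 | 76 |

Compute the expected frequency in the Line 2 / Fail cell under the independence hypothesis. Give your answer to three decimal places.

73.638

Row total (Line 2) = 137; column total (Fail) = 129; grand total N = 240.
Expected count = (row total × column total) / N = 137 × 129 / 240 = 73.638.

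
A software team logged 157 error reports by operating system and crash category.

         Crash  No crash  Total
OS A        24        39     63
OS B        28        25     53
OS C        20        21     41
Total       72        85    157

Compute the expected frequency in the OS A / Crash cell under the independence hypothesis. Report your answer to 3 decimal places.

28.892

Row total (OS A) = 63; column total (Crash) = 72; grand total N = 157.
Expected count = (row total × column total) / N = 63 × 72 / 157 = 28.892.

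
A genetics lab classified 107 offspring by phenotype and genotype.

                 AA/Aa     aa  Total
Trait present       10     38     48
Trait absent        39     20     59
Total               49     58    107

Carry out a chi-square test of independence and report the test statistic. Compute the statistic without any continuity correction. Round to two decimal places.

21.85

Grand total N = 107.
Expected counts (row total × column total / N):
  Trait present, AA/Aa: 48×49/107 = 21.981
  Trait present, aa: 48×58/107 = 26.019
  Trait absent, AA/Aa: 59×49/107 = 27.019
  Trait absent, aa: 59×58/107 = 31.981
Contributions (O − E)²/E:
  (10 − 21.981)²/21.981 = 6.5304
  (38 − 26.019)²/26.019 = 5.5169
  (39 − 27.019)²/27.019 = 5.3127
  (20 − 31.981)²/31.981 = 4.4884
χ² = 6.5304 + 5.5169 + 5.3127 + 4.4884 = 21.85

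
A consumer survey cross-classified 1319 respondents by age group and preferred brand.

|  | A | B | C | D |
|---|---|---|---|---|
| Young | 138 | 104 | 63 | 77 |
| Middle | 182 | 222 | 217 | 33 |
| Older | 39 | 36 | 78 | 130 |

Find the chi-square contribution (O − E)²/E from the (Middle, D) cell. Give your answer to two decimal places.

Row total (Middle) = 654; column total (D) = 240; N = 1319.
Expected count E = 654 × 240 / 1319 = 118.999.
Contribution = (O − E)²/E = (33 − 118.999)² / 118.999 = 62.15.

62.15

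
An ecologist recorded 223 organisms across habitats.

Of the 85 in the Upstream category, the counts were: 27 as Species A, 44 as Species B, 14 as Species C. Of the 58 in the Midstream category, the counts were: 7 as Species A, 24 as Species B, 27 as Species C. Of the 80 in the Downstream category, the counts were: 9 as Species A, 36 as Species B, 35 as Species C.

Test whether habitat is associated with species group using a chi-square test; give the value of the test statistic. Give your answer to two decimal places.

24.56

Row totals: 85, 58, 80. Column totals: 43, 104, 76. Grand total N = 223.
Expected counts (row total × column total / N):
  Upstream, Species A: 85×43/223 = 16.390
  Upstream, Species B: 85×104/223 = 39.641
  Upstream, Species C: 85×76/223 = 28.969
  Midstream, Species A: 58×43/223 = 11.184
  Midstream, Species B: 58×104/223 = 27.049
  Midstream, Species C: 58×76/223 = 19.767
  Downstream, Species A: 80×43/223 = 15.426
  Downstream, Species B: 80×104/223 = 37.309
  Downstream, Species C: 80×76/223 = 27.265
Contributions (O − E)²/E:
  (27 − 16.390)²/16.390 = 6.8683
  (44 − 39.641)²/39.641 = 0.4793
  (14 − 28.969)²/28.969 = 7.7349
  (7 − 11.184)²/11.184 = 1.5653
  (24 − 27.049)²/27.049 = 0.3437
  (27 − 19.767)²/19.767 = 2.6466
  (9 − 15.426)²/15.426 = 2.6769
  (36 − 37.309)²/37.309 = 0.0459
  (35 − 27.265)²/27.265 = 2.1944
χ² = 6.8683 + 0.4793 + 7.7349 + 1.5653 + 0.3437 + 2.6466 + 2.6769 + 0.0459 + 2.1944 = 24.56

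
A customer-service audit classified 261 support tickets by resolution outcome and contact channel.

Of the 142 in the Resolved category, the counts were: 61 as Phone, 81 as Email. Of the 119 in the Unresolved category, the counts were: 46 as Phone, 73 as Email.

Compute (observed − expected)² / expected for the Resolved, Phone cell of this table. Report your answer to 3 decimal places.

0.133

Row total (Resolved) = 142; column total (Phone) = 107; N = 261.
Expected count E = 142 × 107 / 261 = 58.2146.
Contribution = (O − E)²/E = (61 − 58.2146)² / 58.2146 = 0.133.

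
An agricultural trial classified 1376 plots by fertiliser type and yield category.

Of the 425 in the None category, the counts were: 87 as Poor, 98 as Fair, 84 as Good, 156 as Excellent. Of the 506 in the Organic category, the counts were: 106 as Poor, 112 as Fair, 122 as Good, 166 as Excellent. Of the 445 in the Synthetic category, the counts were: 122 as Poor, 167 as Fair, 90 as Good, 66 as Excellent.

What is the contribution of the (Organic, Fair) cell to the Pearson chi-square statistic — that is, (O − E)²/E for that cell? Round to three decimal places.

5.117

Row total (Organic) = 506; column total (Fair) = 377; N = 1376.
Expected count E = 506 × 377 / 1376 = 138.6352.
Contribution = (O − E)²/E = (112 − 138.6352)² / 138.6352 = 5.117.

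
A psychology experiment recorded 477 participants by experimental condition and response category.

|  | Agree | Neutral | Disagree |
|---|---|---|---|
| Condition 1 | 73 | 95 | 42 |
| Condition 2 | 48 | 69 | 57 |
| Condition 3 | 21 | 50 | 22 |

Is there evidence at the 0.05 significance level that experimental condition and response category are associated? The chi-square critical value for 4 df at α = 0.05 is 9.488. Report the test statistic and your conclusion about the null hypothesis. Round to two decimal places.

12.59; reject H₀

Row totals: 210, 174, 93. Column totals: 142, 214, 121. Grand total N = 477.
Expected counts (row total × column total / N):
  Condition 1, Agree: 210×142/477 = 62.516
  Condition 1, Neutral: 210×214/477 = 94.214
  Condition 1, Disagree: 210×121/477 = 53.270
  Condition 2, Agree: 174×142/477 = 51.799
  Condition 2, Neutral: 174×214/477 = 78.063
  Condition 2, Disagree: 174×121/477 = 44.138
  Condition 3, Agree: 93×142/477 = 27.686
  Condition 3, Neutral: 93×214/477 = 41.723
  Condition 3, Disagree: 93×121/477 = 23.591
Contributions (O − E)²/E:
  (73 − 62.516)²/62.516 = 1.7582
  (95 − 94.214)²/94.214 = 0.0066
  (42 − 53.270)²/53.270 = 2.3843
  (48 − 51.799)²/51.799 = 0.2786
  (69 − 78.063)²/78.063 = 1.0522
  (57 − 44.138)²/44.138 = 3.7480
  (21 − 27.686)²/27.686 = 1.6146
  (50 − 41.723)²/41.723 = 1.6420
  (22 − 23.591)²/23.591 = 0.1073
χ² = 1.7582 + 0.0066 + 2.3843 + 0.2786 + 1.0522 + 3.7480 + 1.6146 + 1.6420 + 0.1073 = 12.59
df = (3−1)(3−1) = 4. Since 12.59 > 9.488, reject the null hypothesis of independence at α = 0.05.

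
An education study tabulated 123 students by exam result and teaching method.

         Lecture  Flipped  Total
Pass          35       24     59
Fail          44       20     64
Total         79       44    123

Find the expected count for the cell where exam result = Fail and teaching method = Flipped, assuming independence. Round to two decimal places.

22.89

Row total (Fail) = 64; column total (Flipped) = 44; grand total N = 123.
Expected count = (row total × column total) / N = 64 × 44 / 123 = 22.89.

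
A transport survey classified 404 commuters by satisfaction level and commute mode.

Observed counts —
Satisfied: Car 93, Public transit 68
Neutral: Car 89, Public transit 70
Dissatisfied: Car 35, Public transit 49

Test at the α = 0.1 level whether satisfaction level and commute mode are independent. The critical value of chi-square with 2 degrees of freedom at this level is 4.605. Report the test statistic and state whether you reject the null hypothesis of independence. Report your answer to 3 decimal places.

Row totals: 161, 159, 84. Column totals: 217, 187. Grand total N = 404.
Expected counts (row total × column total / N):
  Satisfied, Car: 161×217/404 = 86.4777
  Satisfied, Public transit: 161×187/404 = 74.5223
  Neutral, Car: 159×217/404 = 85.4035
  Neutral, Public transit: 159×187/404 = 73.5965
  Dissatisfied, Car: 84×217/404 = 45.1188
  Dissatisfied, Public transit: 84×187/404 = 38.8812
Contributions (O − E)²/E:
  (93 − 86.4777)²/86.4777 = 0.4919
  (68 − 74.5223)²/74.5223 = 0.5708
  (89 − 85.4035)²/85.4035 = 0.1515
  (70 − 73.5965)²/73.5965 = 0.1758
  (35 − 45.1188)²/45.1188 = 2.2693
  (49 − 38.8812)²/38.8812 = 2.6334
χ² = 0.4919 + 0.5708 + 0.1515 + 0.1758 + 2.2693 + 2.6334 = 6.293
df = (3−1)(2−1) = 2. Since 6.293 > 4.605, reject the null hypothesis of independence at α = 0.1.

6.293; reject H₀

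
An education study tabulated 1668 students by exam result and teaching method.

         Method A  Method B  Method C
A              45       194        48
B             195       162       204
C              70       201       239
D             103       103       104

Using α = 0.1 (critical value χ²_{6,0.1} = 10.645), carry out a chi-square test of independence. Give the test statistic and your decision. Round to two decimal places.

189.86; reject H₀

Row totals: 287, 561, 510, 310. Column totals: 413, 660, 595. Grand total N = 1668.
Expected counts (row total × column total / N):
  A, Method A: 287×413/1668 = 71.062
  A, Method B: 287×660/1668 = 113.561
  A, Method C: 287×595/1668 = 102.377
  B, Method A: 561×413/1668 = 138.905
  B, Method B: 561×660/1668 = 221.978
  B, Method C: 561×595/1668 = 200.117
  C, Method A: 510×413/1668 = 126.277
  C, Method B: 510×660/1668 = 201.799
  C, Method C: 510×595/1668 = 181.924
  D, Method A: 310×413/1668 = 76.757
  D, Method B: 310×660/1668 = 122.662
  D, Method C: 310×595/1668 = 110.582
Contributions (O − E)²/E:
  (45 − 71.062)²/71.062 = 9.5582
  (194 − 113.561)²/113.561 = 56.9776
  (48 − 102.377)²/102.377 = 28.8821
  (195 − 138.905)²/138.905 = 22.6532
  (162 − 221.978)²/221.978 = 16.2059
  (204 − 200.117)²/200.117 = 0.0753
  (70 − 126.277)²/126.277 = 25.0806
  (201 − 201.799)²/201.799 = 0.0032
  (239 − 181.924)²/181.924 = 17.9068
  (103 − 76.757)²/76.757 = 8.9724
  (103 − 122.662)²/122.662 = 3.1517
  (104 − 110.582)²/110.582 = 0.3918
χ² = 9.5582 + 56.9776 + 28.8821 + 22.6532 + 16.2059 + 0.0753 + 25.0806 + 0.0032 + 17.9068 + 8.9724 + 3.1517 + 0.3918 = 189.86
df = (4−1)(3−1) = 6. Since 189.86 > 10.645, reject the null hypothesis of independence at α = 0.1.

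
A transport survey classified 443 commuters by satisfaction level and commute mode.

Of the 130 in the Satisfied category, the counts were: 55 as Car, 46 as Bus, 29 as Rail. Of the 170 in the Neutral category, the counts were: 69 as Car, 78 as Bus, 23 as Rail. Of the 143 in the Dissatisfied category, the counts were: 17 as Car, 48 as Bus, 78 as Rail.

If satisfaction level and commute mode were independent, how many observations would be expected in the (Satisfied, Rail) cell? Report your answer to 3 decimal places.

38.149

Row total (Satisfied) = 130; column total (Rail) = 130; grand total N = 443.
Expected count = (row total × column total) / N = 130 × 130 / 443 = 38.149.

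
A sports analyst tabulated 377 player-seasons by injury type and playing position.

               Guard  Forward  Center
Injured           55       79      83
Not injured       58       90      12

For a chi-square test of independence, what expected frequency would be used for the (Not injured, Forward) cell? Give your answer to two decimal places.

Row total (Not injured) = 160; column total (Forward) = 169; grand total N = 377.
Expected count = (row total × column total) / N = 160 × 169 / 377 = 71.72.

71.72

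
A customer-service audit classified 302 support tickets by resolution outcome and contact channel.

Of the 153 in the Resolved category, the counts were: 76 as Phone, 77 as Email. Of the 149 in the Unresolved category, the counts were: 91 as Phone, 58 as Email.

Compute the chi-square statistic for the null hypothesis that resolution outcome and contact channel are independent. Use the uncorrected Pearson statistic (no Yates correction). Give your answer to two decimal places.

3.97

Row totals: 153, 149. Column totals: 167, 135. Grand total N = 302.
Expected counts (row total × column total / N):
  Resolved, Phone: 153×167/302 = 84.606
  Resolved, Email: 153×135/302 = 68.394
  Unresolved, Phone: 149×167/302 = 82.394
  Unresolved, Email: 149×135/302 = 66.606
Contributions (O − E)²/E:
  (76 − 84.606)²/84.606 = 0.8754
  (77 − 68.394)²/68.394 = 1.0829
  (91 − 82.394)²/82.394 = 0.8989
  (58 − 66.606)²/66.606 = 1.1120
χ² = 0.8754 + 1.0829 + 0.8989 + 1.1120 = 3.97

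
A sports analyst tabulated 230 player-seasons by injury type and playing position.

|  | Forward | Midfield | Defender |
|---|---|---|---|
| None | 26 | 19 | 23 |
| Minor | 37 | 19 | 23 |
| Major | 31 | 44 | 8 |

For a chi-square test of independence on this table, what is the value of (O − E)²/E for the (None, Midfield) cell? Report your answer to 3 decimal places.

Row total (None) = 68; column total (Midfield) = 82; N = 230.
Expected count E = 68 × 82 / 230 = 24.2435.
Contribution = (O − E)²/E = (19 − 24.2435)² / 24.2435 = 1.134.

1.134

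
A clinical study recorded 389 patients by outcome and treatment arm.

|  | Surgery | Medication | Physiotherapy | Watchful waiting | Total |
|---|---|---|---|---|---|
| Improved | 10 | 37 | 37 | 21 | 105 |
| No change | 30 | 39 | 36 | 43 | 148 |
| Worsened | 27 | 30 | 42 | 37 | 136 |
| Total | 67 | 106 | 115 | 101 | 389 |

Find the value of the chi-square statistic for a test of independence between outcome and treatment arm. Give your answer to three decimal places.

Grand total N = 389.
Expected counts (row total × column total / N):
  Improved, Surgery: 105×67/389 = 18.0848
  Improved, Medication: 105×106/389 = 28.6118
  Improved, Physiotherapy: 105×115/389 = 31.0411
  Improved, Watchful waiting: 105×101/389 = 27.2622
  No change, Surgery: 148×67/389 = 25.4910
  No change, Medication: 148×106/389 = 40.3290
  No change, Physiotherapy: 148×115/389 = 43.7532
  No change, Watchful waiting: 148×101/389 = 38.4267
  Worsened, Surgery: 136×67/389 = 23.4242
  Worsened, Medication: 136×106/389 = 37.0591
  Worsened, Physiotherapy: 136×115/389 = 40.2057
  Worsened, Watchful waiting: 136×101/389 = 35.3111
Contributions (O − E)²/E:
  (10 − 18.0848)²/18.0848 = 3.6143
  (37 − 28.6118)²/28.6118 = 2.4592
  (37 − 31.0411)²/31.0411 = 1.1439
  (21 − 27.2622)²/27.2622 = 1.4384
  (30 − 25.4910)²/25.4910 = 0.7976
  (39 − 40.3290)²/40.3290 = 0.0438
  (36 − 43.7532)²/43.7532 = 1.3739
  (43 − 38.4267)²/38.4267 = 0.5443
  (27 − 23.4242)²/23.4242 = 0.5459
  (30 − 37.0591)²/37.0591 = 1.3446
  (42 − 40.2057)²/40.2057 = 0.0801
  (37 − 35.3111)²/35.3111 = 0.0808
χ² = 3.6143 + 2.4592 + 1.1439 + 1.4384 + 0.7976 + 0.0438 + 1.3739 + 0.5443 + 0.5459 + 1.3446 + 0.0801 + 0.0808 = 13.467

13.467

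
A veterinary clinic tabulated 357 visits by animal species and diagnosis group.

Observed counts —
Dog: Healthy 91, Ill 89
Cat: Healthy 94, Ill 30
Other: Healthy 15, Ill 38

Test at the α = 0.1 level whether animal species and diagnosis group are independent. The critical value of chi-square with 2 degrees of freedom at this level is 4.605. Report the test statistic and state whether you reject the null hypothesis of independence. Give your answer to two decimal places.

38.41; reject H₀

Row totals: 180, 124, 53. Column totals: 200, 157. Grand total N = 357.
Expected counts (row total × column total / N):
  Dog, Healthy: 180×200/357 = 100.840
  Dog, Ill: 180×157/357 = 79.160
  Cat, Healthy: 124×200/357 = 69.468
  Cat, Ill: 124×157/357 = 54.532
  Other, Healthy: 53×200/357 = 29.692
  Other, Ill: 53×157/357 = 23.308
Contributions (O − E)²/E:
  (91 − 100.840)²/100.840 = 0.9602
  (89 − 79.160)²/79.160 = 1.2232
  (94 − 69.468)²/69.468 = 8.6633
  (30 − 54.532)²/54.532 = 11.0361
  (15 − 29.692)²/29.692 = 7.2698
  (38 − 23.308)²/23.308 = 9.2610
χ² = 0.9602 + 1.2232 + 8.6633 + 11.0361 + 7.2698 + 9.2610 = 38.41
df = (3−1)(2−1) = 2. Since 38.41 > 4.605, reject the null hypothesis of independence at α = 0.1.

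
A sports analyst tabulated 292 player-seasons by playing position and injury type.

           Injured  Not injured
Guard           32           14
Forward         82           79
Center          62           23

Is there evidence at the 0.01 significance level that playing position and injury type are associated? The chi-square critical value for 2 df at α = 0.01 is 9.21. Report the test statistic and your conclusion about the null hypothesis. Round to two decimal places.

13.22; reject H₀

Row totals: 46, 161, 85. Column totals: 176, 116. Grand total N = 292.
Expected counts (row total × column total / N):
  Guard, Injured: 46×176/292 = 27.726
  Guard, Not injured: 46×116/292 = 18.274
  Forward, Injured: 161×176/292 = 97.041
  Forward, Not injured: 161×116/292 = 63.959
  Center, Injured: 85×176/292 = 51.233
  Center, Not injured: 85×116/292 = 33.767
Contributions (O − E)²/E:
  (32 − 27.726)²/27.726 = 0.6588
  (14 − 18.274)²/18.274 = 0.9996
  (82 − 97.041)²/97.041 = 2.3313
  (79 − 63.959)²/63.959 = 3.5371
  (62 − 51.233)²/51.233 = 2.2628
  (23 − 33.767)²/33.767 = 3.4332
χ² = 0.6588 + 0.9996 + 2.3313 + 3.5371 + 2.2628 + 3.4332 = 13.22
df = (3−1)(2−1) = 2. Since 13.22 > 9.21, reject the null hypothesis of independence at α = 0.01.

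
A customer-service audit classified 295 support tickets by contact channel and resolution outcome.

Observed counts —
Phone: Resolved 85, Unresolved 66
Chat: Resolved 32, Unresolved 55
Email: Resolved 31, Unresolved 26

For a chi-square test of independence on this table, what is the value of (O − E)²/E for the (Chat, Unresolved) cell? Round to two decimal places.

Row total (Chat) = 87; column total (Unresolved) = 147; N = 295.
Expected count E = 87 × 147 / 295 = 43.353.
Contribution = (O − E)²/E = (55 − 43.353)² / 43.353 = 3.13.

3.13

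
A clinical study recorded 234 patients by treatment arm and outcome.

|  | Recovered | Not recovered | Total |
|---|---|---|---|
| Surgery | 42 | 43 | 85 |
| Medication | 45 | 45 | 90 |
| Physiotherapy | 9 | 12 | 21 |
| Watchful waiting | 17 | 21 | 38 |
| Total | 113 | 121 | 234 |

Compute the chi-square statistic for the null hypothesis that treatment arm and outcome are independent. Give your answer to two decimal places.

Grand total N = 234.
Expected counts (row total × column total / N):
  Surgery, Recovered: 85×113/234 = 41.047
  Surgery, Not recovered: 85×121/234 = 43.953
  Medication, Recovered: 90×113/234 = 43.462
  Medication, Not recovered: 90×121/234 = 46.538
  Physiotherapy, Recovered: 21×113/234 = 10.141
  Physiotherapy, Not recovered: 21×121/234 = 10.859
  Watchful waiting, Recovered: 38×113/234 = 18.350
  Watchful waiting, Not recovered: 38×121/234 = 19.650
Contributions (O − E)²/E:
  (42 − 41.047)²/41.047 = 0.0221
  (43 − 43.953)²/43.953 = 0.0207
  (45 − 43.462)²/43.462 = 0.0544
  (45 − 46.538)²/46.538 = 0.0508
  (9 − 10.141)²/10.141 = 0.1284
  (12 − 10.859)²/10.859 = 0.1199
  (17 − 18.350)²/18.350 = 0.0993
  (21 − 19.650)²/19.650 = 0.0927
χ² = 0.0221 + 0.0207 + 0.0544 + 0.0508 + 0.1284 + 0.1199 + 0.0993 + 0.0927 = 0.59

0.59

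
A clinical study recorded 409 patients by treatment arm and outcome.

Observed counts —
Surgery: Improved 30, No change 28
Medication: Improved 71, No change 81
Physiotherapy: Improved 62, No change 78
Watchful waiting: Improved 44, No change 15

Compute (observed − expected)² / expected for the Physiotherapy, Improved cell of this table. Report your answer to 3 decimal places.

Row total (Physiotherapy) = 140; column total (Improved) = 207; N = 409.
Expected count E = 140 × 207 / 409 = 70.8557.
Contribution = (O − E)²/E = (62 − 70.8557)² / 70.8557 = 1.107.

1.107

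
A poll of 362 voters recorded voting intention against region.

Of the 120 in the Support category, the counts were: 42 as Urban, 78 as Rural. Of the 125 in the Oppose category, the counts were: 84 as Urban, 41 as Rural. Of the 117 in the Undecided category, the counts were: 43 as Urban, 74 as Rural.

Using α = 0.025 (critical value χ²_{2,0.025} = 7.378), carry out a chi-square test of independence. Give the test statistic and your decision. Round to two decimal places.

Row totals: 120, 125, 117. Column totals: 169, 193. Grand total N = 362.
Expected counts (row total × column total / N):
  Support, Urban: 120×169/362 = 56.022
  Support, Rural: 120×193/362 = 63.978
  Oppose, Urban: 125×169/362 = 58.356
  Oppose, Rural: 125×193/362 = 66.644
  Undecided, Urban: 117×169/362 = 54.622
  Undecided, Rural: 117×193/362 = 62.378
Contributions (O − E)²/E:
  (42 − 56.022)²/56.022 = 3.5096
  (78 − 63.978)²/63.978 = 3.0732
  (84 − 58.356)²/58.356 = 11.2690
  (41 − 66.644)²/66.644 = 9.8676
  (43 − 54.622)²/54.622 = 2.4728
  (74 − 62.378)²/62.378 = 2.1654
χ² = 3.5096 + 3.0732 + 11.2690 + 9.8676 + 2.4728 + 2.1654 = 32.36
df = (3−1)(2−1) = 2. Since 32.36 > 7.378, reject the null hypothesis of independence at α = 0.025.

32.36; reject H₀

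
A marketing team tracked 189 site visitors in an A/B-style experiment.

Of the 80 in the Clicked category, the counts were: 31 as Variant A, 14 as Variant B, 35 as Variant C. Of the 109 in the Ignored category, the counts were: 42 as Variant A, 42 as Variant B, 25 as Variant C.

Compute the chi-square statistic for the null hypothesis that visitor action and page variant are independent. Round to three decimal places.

13.185

Row totals: 80, 109. Column totals: 73, 56, 60. Grand total N = 189.
Expected counts (row total × column total / N):
  Clicked, Variant A: 80×73/189 = 30.8995
  Clicked, Variant B: 80×56/189 = 23.7037
  Clicked, Variant C: 80×60/189 = 25.3968
  Ignored, Variant A: 109×73/189 = 42.1005
  Ignored, Variant B: 109×56/189 = 32.2963
  Ignored, Variant C: 109×60/189 = 34.6032
Contributions (O − E)²/E:
  (31 − 30.8995)²/30.8995 = 0.0003
  (14 − 23.7037)²/23.7037 = 3.9725
  (35 − 25.3968)²/25.3968 = 3.6312
  (42 − 42.1005)²/42.1005 = 0.0002
  (42 − 32.2963)²/32.2963 = 2.9156
  (25 − 34.6032)²/34.6032 = 2.6651
χ² = 0.0003 + 3.9725 + 3.6312 + 0.0002 + 2.9156 + 2.6651 = 13.185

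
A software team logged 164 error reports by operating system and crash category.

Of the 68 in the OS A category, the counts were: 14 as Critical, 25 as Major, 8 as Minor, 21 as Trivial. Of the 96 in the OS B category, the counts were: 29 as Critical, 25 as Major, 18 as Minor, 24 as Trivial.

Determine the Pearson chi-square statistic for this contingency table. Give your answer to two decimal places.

4.63

Row totals: 68, 96. Column totals: 43, 50, 26, 45. Grand total N = 164.
Expected counts (row total × column total / N):
  OS A, Critical: 68×43/164 = 17.829
  OS A, Major: 68×50/164 = 20.732
  OS A, Minor: 68×26/164 = 10.780
  OS A, Trivial: 68×45/164 = 18.659
  OS B, Critical: 96×43/164 = 25.171
  OS B, Major: 96×50/164 = 29.268
  OS B, Minor: 96×26/164 = 15.220
  OS B, Trivial: 96×45/164 = 26.341
Contributions (O − E)²/E:
  (14 − 17.829)²/17.829 = 0.8223
  (25 − 20.732)²/20.732 = 0.8786
  (8 − 10.780)²/10.780 = 0.7169
  (21 − 18.659)²/18.659 = 0.2937
  (29 − 25.171)²/25.171 = 0.5825
  (25 − 29.268)²/29.268 = 0.6224
  (18 − 15.220)²/15.220 = 0.5078
  (24 − 26.341)²/26.341 = 0.2081
χ² = 0.8223 + 0.8786 + 0.7169 + 0.2937 + 0.5825 + 0.6224 + 0.5078 + 0.2081 = 4.63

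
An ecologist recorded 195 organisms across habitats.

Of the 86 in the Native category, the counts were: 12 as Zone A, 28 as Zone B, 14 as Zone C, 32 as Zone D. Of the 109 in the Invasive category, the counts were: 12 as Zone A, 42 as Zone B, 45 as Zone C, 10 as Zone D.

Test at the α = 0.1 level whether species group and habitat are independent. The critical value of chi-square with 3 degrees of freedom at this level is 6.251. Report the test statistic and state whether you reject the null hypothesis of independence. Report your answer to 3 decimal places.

Row totals: 86, 109. Column totals: 24, 70, 59, 42. Grand total N = 195.
Expected counts (row total × column total / N):
  Native, Zone A: 86×24/195 = 10.5846
  Native, Zone B: 86×70/195 = 30.8718
  Native, Zone C: 86×59/195 = 26.0205
  Native, Zone D: 86×42/195 = 18.5231
  Invasive, Zone A: 109×24/195 = 13.4154
  Invasive, Zone B: 109×70/195 = 39.1282
  Invasive, Zone C: 109×59/195 = 32.9795
  Invasive, Zone D: 109×42/195 = 23.4769
Contributions (O − E)²/E:
  (12 − 10.5846)²/10.5846 = 0.1893
  (28 − 30.8718)²/30.8718 = 0.2671
  (14 − 26.0205)²/26.0205 = 5.5530
  (32 − 18.5231)²/18.5231 = 9.8054
  (12 − 13.4154)²/13.4154 = 0.1493
  (42 − 39.1282)²/39.1282 = 0.2108
  (45 − 32.9795)²/32.9795 = 4.3813
  (10 − 23.4769)²/23.4769 = 7.7364
χ² = 0.1893 + 0.2671 + 5.5530 + 9.8054 + 0.1493 + 0.2108 + 4.3813 + 7.7364 = 28.293
df = (2−1)(4−1) = 3. Since 28.293 > 6.251, reject the null hypothesis of independence at α = 0.1.

28.293; reject H₀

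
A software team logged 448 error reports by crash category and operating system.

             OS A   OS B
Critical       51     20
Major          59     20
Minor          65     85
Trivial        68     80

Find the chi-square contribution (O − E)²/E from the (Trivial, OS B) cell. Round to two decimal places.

Row total (Trivial) = 148; column total (OS B) = 205; N = 448.
Expected count E = 148 × 205 / 448 = 67.7232.
Contribution = (O − E)²/E = (80 − 67.7232)² / 67.7232 = 2.23.

2.23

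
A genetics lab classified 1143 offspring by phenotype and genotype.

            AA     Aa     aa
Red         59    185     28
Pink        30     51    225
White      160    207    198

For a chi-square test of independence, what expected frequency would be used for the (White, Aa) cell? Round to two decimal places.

218.98

Row total (White) = 565; column total (Aa) = 443; grand total N = 1143.
Expected count = (row total × column total) / N = 565 × 443 / 1143 = 218.98.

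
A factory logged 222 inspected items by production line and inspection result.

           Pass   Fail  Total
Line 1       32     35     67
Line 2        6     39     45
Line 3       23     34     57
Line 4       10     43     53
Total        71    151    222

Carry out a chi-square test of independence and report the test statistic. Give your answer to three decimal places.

20.888

Grand total N = 222.
Expected counts (row total × column total / N):
  Line 1, Pass: 67×71/222 = 21.4279
  Line 1, Fail: 67×151/222 = 45.5721
  Line 2, Pass: 45×71/222 = 14.3919
  Line 2, Fail: 45×151/222 = 30.6081
  Line 3, Pass: 57×71/222 = 18.2297
  Line 3, Fail: 57×151/222 = 38.7703
  Line 4, Pass: 53×71/222 = 16.9505
  Line 4, Fail: 53×151/222 = 36.0495
Contributions (O − E)²/E:
  (32 − 21.4279)²/21.4279 = 5.2161
  (35 − 45.5721)²/45.5721 = 2.4526
  (6 − 14.3919)²/14.3919 = 4.8933
  (39 − 30.6081)²/30.6081 = 2.3008
  (23 − 18.2297)²/18.2297 = 1.2483
  (34 − 38.7703)²/38.7703 = 0.5869
  (10 − 16.9505)²/16.9505 = 2.8500
  (43 − 36.0495)²/36.0495 = 1.3401
χ² = 5.2161 + 2.4526 + 4.8933 + 2.3008 + 1.2483 + 0.5869 + 2.8500 + 1.3401 = 20.888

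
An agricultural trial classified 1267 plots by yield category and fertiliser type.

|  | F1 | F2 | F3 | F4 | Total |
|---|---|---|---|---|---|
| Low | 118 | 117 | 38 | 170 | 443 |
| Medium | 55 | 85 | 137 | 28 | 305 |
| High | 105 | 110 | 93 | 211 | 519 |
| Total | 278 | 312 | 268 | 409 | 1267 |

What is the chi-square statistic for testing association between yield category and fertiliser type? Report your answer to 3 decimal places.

Grand total N = 1267.
Expected counts (row total × column total / N):
  Low, F1: 443×278/1267 = 97.2013
  Low, F2: 443×312/1267 = 109.0892
  Low, F3: 443×268/1267 = 93.7048
  Low, F4: 443×409/1267 = 143.0047
  Medium, F1: 305×278/1267 = 66.9219
  Medium, F2: 305×312/1267 = 75.1066
  Medium, F3: 305×268/1267 = 64.5146
  Medium, F4: 305×409/1267 = 98.4570
  High, F1: 519×278/1267 = 113.8769
  High, F2: 519×312/1267 = 127.8043
  High, F3: 519×268/1267 = 109.7806
  High, F4: 519×409/1267 = 167.5383
Contributions (O − E)²/E:
  (118 − 97.2013)²/97.2013 = 4.4504
  (117 − 109.0892)²/109.0892 = 0.5737
  (38 − 93.7048)²/93.7048 = 33.1149
  (170 − 143.0047)²/143.0047 = 5.0960
  (55 − 66.9219)²/66.9219 = 2.1238
  (85 − 75.1066)²/75.1066 = 1.3032
  (137 − 64.5146)²/64.5146 = 81.4410
  (28 − 98.4570)²/98.4570 = 50.4199
  (105 − 113.8769)²/113.8769 = 0.6920
  (110 − 127.8043)²/127.8043 = 2.4803
  (93 − 109.7806)²/109.7806 = 2.5650
  (211 − 167.5383)²/167.5383 = 11.2746
χ² = 4.4504 + 0.5737 + 33.1149 + 5.0960 + 2.1238 + 1.3032 + 81.4410 + 50.4199 + 0.6920 + 2.4803 + 2.5650 + 11.2746 = 195.535

195.535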